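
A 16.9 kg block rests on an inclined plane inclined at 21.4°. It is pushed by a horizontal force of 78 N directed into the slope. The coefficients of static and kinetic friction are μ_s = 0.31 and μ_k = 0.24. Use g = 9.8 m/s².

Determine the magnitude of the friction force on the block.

f ≈ 12.2 N (down the incline)

Normal direction: N = m g cos θ + P sin θ = 182.7 N.
Parallel to the incline: P cos θ − m g sin θ = 72.62 − 60.43 = 12.19 N; the friction needed to balance this is 12.19 N acting down the slope.
The limit of static friction is μ_s N = 56.63 N.
Since 12.19 N is within the 56.63 N limit, the block stays put and friction is exactly 12.2 N.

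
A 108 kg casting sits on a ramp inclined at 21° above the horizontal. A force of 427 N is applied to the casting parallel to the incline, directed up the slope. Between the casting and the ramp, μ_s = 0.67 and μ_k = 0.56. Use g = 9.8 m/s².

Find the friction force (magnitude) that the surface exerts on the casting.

f ≈ 47.7 N (down the incline)

Normal force: N = m g cos θ = 108 × 9.8 × cos 21° = 988.1 N.
Parallel to the incline, ΣF = 0 gives f = m g sin θ − P = 379.3 − 427 = -47.7 N (up-slope positive).
Static friction can supply at most μ_s N = 662 N.
Since |-47.7| ≤ 662 N, no slip — friction simply equals what equilibrium demands.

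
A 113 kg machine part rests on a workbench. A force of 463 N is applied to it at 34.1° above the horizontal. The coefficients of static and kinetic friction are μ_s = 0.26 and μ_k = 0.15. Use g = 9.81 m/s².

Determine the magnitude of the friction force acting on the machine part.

Vertical equilibrium gives N = m g − P sin α = 849 N.
For equilibrium, f = P cos α = 463×cos 34.1° = 383.4 N.
The static-friction limit is μ_s N = 220.7 N.
The required friction exceeds μ_s N, so the machine part moves and f = μ_k N = 127 N.

f ≈ 127 N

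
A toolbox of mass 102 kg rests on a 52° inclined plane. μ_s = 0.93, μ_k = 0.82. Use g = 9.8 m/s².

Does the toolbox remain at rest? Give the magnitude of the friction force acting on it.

f ≈ 505 N

N = m g cos θ = 615 N.
Down-slope weight component: m g sin θ = 788 N.
μ_s N = 572 N.
788 > 572 N, so it slides; kinetic friction f = μ_k N = 0.82×615 = 505 N.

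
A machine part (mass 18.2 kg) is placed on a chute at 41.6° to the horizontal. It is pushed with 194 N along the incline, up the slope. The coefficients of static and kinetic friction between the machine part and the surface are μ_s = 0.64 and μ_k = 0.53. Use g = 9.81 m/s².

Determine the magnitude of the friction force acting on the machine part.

Perpendicular to the surface, N = m g cos θ = 18.2·9.81·cos 41.6° = 133.5 N.
The friction needed for equilibrium is m g sin θ − P = 118.5 − 194 = -75.46 N, measured positive up-slope.
Maximum static friction available: μ_s N = 0.64 × 133.5 = 85.45 N.
Since |-75.46| ≤ 85.45 N, no slip — friction simply equals what equilibrium demands.

f ≈ 75.5 N (down the incline)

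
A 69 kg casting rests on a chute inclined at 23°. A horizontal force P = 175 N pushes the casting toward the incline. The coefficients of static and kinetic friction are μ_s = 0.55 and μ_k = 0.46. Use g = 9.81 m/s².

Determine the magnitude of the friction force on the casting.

The horizontal push has a component P sin θ into the surface, so N = m g cos θ + P sin θ = 623.1 + 68.38 = 691.5 N.
Along the incline, the net driving force (taking up-slope positive) is P cos θ − m g sin θ = 161.1 − 264.5 = -103.4 N, so equilibrium requires friction f = 103.4 N (up-slope).
The limit of static friction is μ_s N = 380.3 N.
|f_req| = 103.4 ≤ 380.3 N → the casting is in equilibrium; friction equals the required value.

f ≈ 103 N (up the incline)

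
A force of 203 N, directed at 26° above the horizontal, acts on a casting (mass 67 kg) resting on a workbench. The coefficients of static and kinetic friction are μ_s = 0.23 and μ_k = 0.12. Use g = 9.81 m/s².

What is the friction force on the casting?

f ≈ 68.2 N

Vertical equilibrium gives N = m g − P sin α = 568.3 N.
Horizontally, friction must balance P cos α = 182.5 N.
The static-friction limit is μ_s N = 130.7 N.
182.5 > 130.7 N → the casting slides; f = μ_k N = 0.12×568.3 = 68.2 N.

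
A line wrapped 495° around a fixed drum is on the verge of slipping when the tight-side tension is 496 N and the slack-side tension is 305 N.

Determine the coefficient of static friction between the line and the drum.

μ ≈ 0.0563

T₂/T₁ = e^{μβ} → μ = ln(T₂/T₁)/β.
β = 495° = 8.639 rad.
μ = ln(496/305)/8.639 = ln(1.626)/8.639 = 0.0563.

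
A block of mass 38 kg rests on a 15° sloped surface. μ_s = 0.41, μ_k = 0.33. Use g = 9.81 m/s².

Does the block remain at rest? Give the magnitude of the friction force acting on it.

N = m g cos θ = 360 N.
Down-slope weight component: m g sin θ = 96.5 N.
μ_s N = 148 N.
96.5 ≤ 148 N, so it stays put; friction = 96.5 N.

f ≈ 96.5 N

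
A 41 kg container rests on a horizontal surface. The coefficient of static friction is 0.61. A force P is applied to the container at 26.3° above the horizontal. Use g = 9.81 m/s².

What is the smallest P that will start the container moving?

P ≈ 210 N

N = m g − P sin α (the pull lifts the container).
At impending slip, P cos α = μ_s N = μ_s (m g − P sin α).
Solving: P (cos α + μ_s sin α) = μ_s m g → P = 0.61×402/(cos 26.3° + 0.61 sin 26.3°) = 245/1.167 = 210 N.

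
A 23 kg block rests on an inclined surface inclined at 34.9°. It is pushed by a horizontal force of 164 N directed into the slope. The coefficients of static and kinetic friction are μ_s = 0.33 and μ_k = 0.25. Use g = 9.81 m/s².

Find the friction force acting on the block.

f ≈ 5.41 N (down the incline)

Normal direction: N = m g cos θ + P sin θ = 278.9 N.
Parallel to the incline: P cos θ − m g sin θ = 134.5 − 129.1 = 5.412 N; the friction needed to balance this is 5.412 N acting down the slope.
The limit of static friction is μ_s N = 92.03 N.
Since 5.412 N is within the 92.03 N limit, the block stays put and friction is exactly 5.41 N.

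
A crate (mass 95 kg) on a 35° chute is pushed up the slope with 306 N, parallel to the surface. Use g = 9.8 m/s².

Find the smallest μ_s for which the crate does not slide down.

N = m g cos θ = 762.6 N.
Friction must make up the shortfall along the incline: f = m g sin θ − P = 534 − 306 = 228 N.
At the threshold f = μ_s N, so μ_s,min = 228/762.6 = 0.299.

μ_s,min ≈ 0.299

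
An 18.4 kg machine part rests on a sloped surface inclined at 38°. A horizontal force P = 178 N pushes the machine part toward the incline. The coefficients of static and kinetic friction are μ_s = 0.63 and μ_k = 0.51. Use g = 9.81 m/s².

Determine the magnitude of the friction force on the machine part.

Resolve perpendicular to the incline: N = m g cos θ + P sin θ = 18.4×9.81×cos 38° + 178×sin 38° = 251.8 N.
Along the incline, the net driving force (taking up-slope positive) is P cos θ − m g sin θ = 140.3 − 111.1 = 29.14 N, so equilibrium requires friction f = -29.14 N (down-slope).
The limit of static friction is μ_s N = 158.7 N.
|f_req| = 29.14 ≤ 158.7 N → the machine part is in equilibrium; friction equals the required value.

f ≈ 29.1 N (down the incline)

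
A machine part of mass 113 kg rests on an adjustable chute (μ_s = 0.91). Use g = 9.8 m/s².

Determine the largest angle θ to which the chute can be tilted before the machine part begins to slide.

At the slip threshold, m g sin θ = μ_s · m g cos θ, so tan θ = μ_s.
θ_max = arctan(0.91) = 42.3°.

θ_max ≈ 42.3°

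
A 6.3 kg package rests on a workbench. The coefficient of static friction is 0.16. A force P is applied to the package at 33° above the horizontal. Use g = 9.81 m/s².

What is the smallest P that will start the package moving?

P ≈ 10.7 N

N = m g − P sin α (the pull lifts the package).
At impending slip, P cos α = μ_s N = μ_s (m g − P sin α).
Solving: P (cos α + μ_s sin α) = μ_s m g → P = 0.16×61.8/(cos 33° + 0.16 sin 33°) = 9.89/0.9258 = 10.7 N.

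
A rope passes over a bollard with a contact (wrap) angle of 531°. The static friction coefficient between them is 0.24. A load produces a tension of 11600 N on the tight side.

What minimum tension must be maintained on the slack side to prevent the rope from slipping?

Capstan equation at impending slip: T_tight/T_slack = e^{μβ}.
β = 531° = 9.268 rad; e^{μβ} = e^{0.24×9.268} = 9.247.
T_slack = T_tight / e^{μβ} = 11600 / 9.247 = 1250 N.

T_min ≈ 1250 N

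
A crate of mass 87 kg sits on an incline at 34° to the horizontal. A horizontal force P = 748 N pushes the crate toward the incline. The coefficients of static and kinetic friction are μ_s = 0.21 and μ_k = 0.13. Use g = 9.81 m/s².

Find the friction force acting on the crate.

The horizontal push has a component P sin θ into the surface, so N = m g cos θ + P sin θ = 707.6 + 418.3 = 1126 N.
Along the incline, the net driving force (taking up-slope positive) is P cos θ − m g sin θ = 620.1 − 477.3 = 142.9 N, so equilibrium requires friction f = -142.9 N (down-slope).
Maximum static friction: μ_s N = 0.21 × 1126 = 236.4 N.
|f_req| = 142.9 ≤ 236.4 N → the crate is in equilibrium; friction equals the required value.

f ≈ 143 N (down the incline)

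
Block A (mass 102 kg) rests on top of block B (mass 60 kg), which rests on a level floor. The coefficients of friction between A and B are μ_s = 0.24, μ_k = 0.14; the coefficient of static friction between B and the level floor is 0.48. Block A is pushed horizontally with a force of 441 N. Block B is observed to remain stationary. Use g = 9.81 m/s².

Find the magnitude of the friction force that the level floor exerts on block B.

f ≈ 140 N

The normal force B exerts on A is simply A's weight, N₁ = 1001 N.
So the A–B interface can sustain at most μ_s N₁ = 240.1 N of static friction.
P = 441 N exceeds that limit, so A slips over B and the interface friction becomes kinetic: f₁ = μ_k N₁ = 0.14×1001 = 140 N.
B experiences an equal 140 N forward from A (third law). B is in equilibrium, so the floor supplies f₂ = 140 N of static friction (limit μ_s(m_A+m_B)g = 762.8 N, not exceeded).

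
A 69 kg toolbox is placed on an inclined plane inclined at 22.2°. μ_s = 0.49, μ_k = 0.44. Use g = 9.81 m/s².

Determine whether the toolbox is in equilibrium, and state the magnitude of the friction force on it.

f ≈ 256 N

N = m g cos θ = 627 N.
Down-slope weight component: m g sin θ = 256 N.
μ_s N = 307 N.
256 ≤ 307 N, so it stays put; friction = 256 N.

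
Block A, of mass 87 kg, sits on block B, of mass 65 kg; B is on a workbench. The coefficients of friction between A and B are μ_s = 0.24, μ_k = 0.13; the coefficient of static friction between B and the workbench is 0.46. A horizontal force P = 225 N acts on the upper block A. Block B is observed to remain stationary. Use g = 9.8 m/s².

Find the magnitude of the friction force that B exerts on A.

f ≈ 111 N

Between the blocks, N₁ = m_A g = 852.6 N.
Maximum static friction on A from B: μ_s N₁ = 0.24×852.6 = 204.6 N.
P = 225 N exceeds that limit, so A slips over B and the interface friction becomes kinetic: f₁ = μ_k N₁ = 0.13×852.6 = 111 N.
By Newton's third law B feels 111 N forward from A. With B stationary, the floor's static friction on B balances it: f₂ = 111 N (well within μ_s(m_A+m_B)g = 685.2 N).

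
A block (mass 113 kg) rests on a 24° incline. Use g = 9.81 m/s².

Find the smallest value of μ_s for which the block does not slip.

μ_s,min ≈ 0.445

At the slip threshold m g sin θ = μ_s m g cos θ, so μ_s,min = tan θ.
μ_s,min = tan 24° = 0.445.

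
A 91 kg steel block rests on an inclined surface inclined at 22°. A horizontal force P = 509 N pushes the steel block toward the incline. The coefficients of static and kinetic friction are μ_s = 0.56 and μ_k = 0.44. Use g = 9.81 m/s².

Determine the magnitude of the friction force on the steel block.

f ≈ 138 N (down the incline)

Resolve perpendicular to the incline: N = m g cos θ + P sin θ = 91×9.81×cos 22° + 509×sin 22° = 1018 N.
Along the incline, the net driving force (taking up-slope positive) is P cos θ − m g sin θ = 471.9 − 334.4 = 137.5 N, so equilibrium requires friction f = -137.5 N (down-slope).
The limit of static friction is μ_s N = 570.3 N.
Since 137.5 N is within the 570.3 N limit, the steel block stays put and friction is exactly 138 N.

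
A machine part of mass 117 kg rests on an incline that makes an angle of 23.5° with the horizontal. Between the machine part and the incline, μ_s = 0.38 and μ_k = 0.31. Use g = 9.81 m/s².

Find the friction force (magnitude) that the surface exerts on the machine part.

f ≈ 326 N (up the incline)

The normal reaction is N = m g cos θ = 1053 N.
Along the slope the weight component is m g sin θ = 457.7 N; friction must supply exactly this, acting up-slope.
Maximum static friction available: μ_s N = 0.38 × 1053 = 400 N.
|457.7| exceeds 400 N, so the machine part slips down-slope; friction is kinetic, f = μ_k N = 0.31×1053 = 326 N.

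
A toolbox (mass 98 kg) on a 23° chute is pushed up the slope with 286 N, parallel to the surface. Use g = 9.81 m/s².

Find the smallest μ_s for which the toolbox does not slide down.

μ_s,min ≈ 0.101

N = m g cos θ = 885 N.
Friction must make up the shortfall along the incline: f = m g sin θ − P = 375.6 − 286 = 89.64 N.
At the threshold f = μ_s N, so μ_s,min = 89.64/885 = 0.101.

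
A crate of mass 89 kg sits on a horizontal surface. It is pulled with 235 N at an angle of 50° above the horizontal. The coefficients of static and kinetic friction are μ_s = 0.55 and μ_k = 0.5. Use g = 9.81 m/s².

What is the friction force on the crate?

The vertical component of P reduces the normal force: N = m g − P sin α = 873.1 − 180 = 693.1 N.
The horizontal driving force is P cos α = 151.1 N, so equilibrium needs friction f = 151.1 N.
μ_s N = 0.55 × 693.1 = 381.2 N.
151.1 ≤ 381.2 N → static; friction equals the required 151 N.

f ≈ 151 N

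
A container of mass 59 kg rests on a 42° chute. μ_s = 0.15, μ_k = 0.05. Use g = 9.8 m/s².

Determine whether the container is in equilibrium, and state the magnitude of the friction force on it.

N = m g cos θ = 430 N.
Down-slope weight component: m g sin θ = 387 N.
μ_s N = 64.5 N.
387 > 64.5 N, so it slides; kinetic friction f = μ_k N = 0.05×430 = 21.5 N.

f ≈ 21.5 N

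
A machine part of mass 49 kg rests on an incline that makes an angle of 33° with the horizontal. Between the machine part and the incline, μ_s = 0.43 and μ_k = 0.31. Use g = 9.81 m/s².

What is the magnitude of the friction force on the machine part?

f ≈ 125 N (up the incline)

Perpendicular to the surface, N = m g cos θ = 49·9.81·cos 33° = 403.1 N.
Along the slope the weight component is m g sin θ = 261.8 N; friction must supply exactly this, acting up-slope.
Static friction can supply at most μ_s N = 173.4 N.
Since |261.8| > 173.4 N, static friction cannot hold it; the machine part slides down the incline and kinetic friction applies: f = μ_k N = 0.31 × 403.1 = 125 N.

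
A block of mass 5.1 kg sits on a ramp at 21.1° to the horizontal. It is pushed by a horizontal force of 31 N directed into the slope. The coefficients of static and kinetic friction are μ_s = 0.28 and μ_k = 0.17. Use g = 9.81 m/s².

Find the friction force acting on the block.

Resolve perpendicular to the incline: N = m g cos θ + P sin θ = 5.1×9.81×cos 21.1° + 31×sin 21.1° = 57.84 N.
Parallel to the incline: P cos θ − m g sin θ = 28.92 − 18.01 = 10.91 N; the friction needed to balance this is 10.91 N acting down the slope.
The limit of static friction is μ_s N = 16.19 N.
|f_req| = 10.91 ≤ 16.19 N → the block is in equilibrium; friction equals the required value.

f ≈ 10.9 N (down the incline)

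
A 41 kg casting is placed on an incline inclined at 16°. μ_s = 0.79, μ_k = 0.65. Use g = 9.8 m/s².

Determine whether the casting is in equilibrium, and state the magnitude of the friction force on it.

N = m g cos θ = 386 N.
Down-slope weight component: m g sin θ = 111 N.
μ_s N = 305 N.
111 ≤ 305 N, so it stays put; friction = 111 N.

f ≈ 111 N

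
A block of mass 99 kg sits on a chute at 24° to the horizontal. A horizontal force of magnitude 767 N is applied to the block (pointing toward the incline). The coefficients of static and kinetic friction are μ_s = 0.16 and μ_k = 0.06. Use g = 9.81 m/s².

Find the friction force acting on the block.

f ≈ 72 N (down the incline)

Resolve perpendicular to the incline: N = m g cos θ + P sin θ = 99×9.81×cos 24° + 767×sin 24° = 1199 N.
Along the incline, the net driving force (taking up-slope positive) is P cos θ − m g sin θ = 700.7 − 395 = 305.7 N, so equilibrium requires friction f = -305.7 N (down-slope).
Maximum static friction: μ_s N = 0.16 × 1199 = 191.9 N.
|f_req| = 305.7 > 191.9 N → the block slides up the incline; f = μ_k N = 0.06 × 1199 = 72 N.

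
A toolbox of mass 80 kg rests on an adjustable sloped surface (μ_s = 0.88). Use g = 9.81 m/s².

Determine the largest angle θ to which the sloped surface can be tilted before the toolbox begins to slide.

At the slip threshold, m g sin θ = μ_s · m g cos θ, so tan θ = μ_s.
θ_max = arctan(0.88) = 41.3°.

θ_max ≈ 41.3°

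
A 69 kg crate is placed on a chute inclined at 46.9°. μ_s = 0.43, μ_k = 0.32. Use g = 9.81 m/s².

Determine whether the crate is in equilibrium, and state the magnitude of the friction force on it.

N = m g cos θ = 463 N.
Down-slope weight component: m g sin θ = 494 N.
μ_s N = 199 N.
494 > 199 N, so it slides; kinetic friction f = μ_k N = 0.32×463 = 148 N.

f ≈ 148 N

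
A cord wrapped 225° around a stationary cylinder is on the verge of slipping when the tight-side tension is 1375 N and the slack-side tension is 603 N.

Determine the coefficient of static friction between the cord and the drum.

T₂/T₁ = e^{μβ} → μ = ln(T₂/T₁)/β.
β = 225° = 3.927 rad.
μ = ln(1375/603)/3.927 = ln(2.28)/3.927 = 0.21.

μ ≈ 0.21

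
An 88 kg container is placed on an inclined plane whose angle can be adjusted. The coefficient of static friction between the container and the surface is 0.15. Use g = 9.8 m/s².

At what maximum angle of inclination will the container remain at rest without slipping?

θ_max ≈ 8.53°

At the slip threshold, m g sin θ = μ_s · m g cos θ, so tan θ = μ_s.
θ_max = arctan(0.15) = 8.53°.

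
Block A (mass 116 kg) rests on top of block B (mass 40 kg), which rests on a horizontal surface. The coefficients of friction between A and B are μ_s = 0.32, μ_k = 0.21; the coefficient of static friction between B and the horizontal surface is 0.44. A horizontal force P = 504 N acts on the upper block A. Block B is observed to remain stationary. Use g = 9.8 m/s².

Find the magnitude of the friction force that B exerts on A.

Normal force at the A–B interface: N₁ = m_A g = 1137 N.
So the A–B interface can sustain at most μ_s N₁ = 363.8 N of static friction.
P = 504 N exceeds that limit, so A slips over B and the interface friction becomes kinetic: f₁ = μ_k N₁ = 0.21×1137 = 239 N.
B experiences an equal 239 N forward from A (third law). B is in equilibrium, so the floor supplies f₂ = 239 N of static friction (limit μ_s(m_A+m_B)g = 672.7 N, not exceeded).

f ≈ 239 N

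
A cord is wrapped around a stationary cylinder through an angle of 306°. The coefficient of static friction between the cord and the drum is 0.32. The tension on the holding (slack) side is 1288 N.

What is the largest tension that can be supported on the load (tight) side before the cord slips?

T_max ≈ 7110 N

At impending slip the capstan equation gives T₂/T₁ = e^{μβ} with β in radians.
β = 306° × π/180 = 5.341 rad.
e^{μβ} = e^{0.32×5.341} = 5.524.
T₂ = T₁ · e^{μβ} = 1288 × 5.524 = 7110 N.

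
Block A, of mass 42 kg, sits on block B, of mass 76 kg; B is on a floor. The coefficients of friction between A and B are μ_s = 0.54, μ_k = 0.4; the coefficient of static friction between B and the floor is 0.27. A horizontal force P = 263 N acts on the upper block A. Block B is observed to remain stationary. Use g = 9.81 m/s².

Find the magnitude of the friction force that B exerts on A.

f ≈ 165 N

The normal force B exerts on A is simply A's weight, N₁ = 412 N.
Maximum static friction on A from B: μ_s N₁ = 0.54×412 = 222.5 N.
Since P = 263 N > 222.5 N, A slides on B; the A–B friction is kinetic: f₁ = μ_k N₁ = 0.4×412 = 165 N.
B experiences an equal 165 N forward from A (third law). B is in equilibrium, so the floor supplies f₂ = 165 N of static friction (limit μ_s(m_A+m_B)g = 312.5 N, not exceeded).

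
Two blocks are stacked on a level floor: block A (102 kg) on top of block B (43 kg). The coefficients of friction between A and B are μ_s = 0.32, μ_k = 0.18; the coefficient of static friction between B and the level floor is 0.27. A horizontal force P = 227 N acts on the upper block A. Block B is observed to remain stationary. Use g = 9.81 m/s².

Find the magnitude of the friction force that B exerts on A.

Normal force at the A–B interface: N₁ = m_A g = 1001 N.
Maximum static friction on A from B: μ_s N₁ = 0.32×1001 = 320.2 N.
Since P = 227 N ≤ 320.2 N, A does not slip on B; friction on A equals P = 227 N.
By Newton's third law B feels 227 N forward from A. With B stationary, the floor's static friction on B balances it: f₂ = 227 N (well within μ_s(m_A+m_B)g = 384.1 N).

f ≈ 227 N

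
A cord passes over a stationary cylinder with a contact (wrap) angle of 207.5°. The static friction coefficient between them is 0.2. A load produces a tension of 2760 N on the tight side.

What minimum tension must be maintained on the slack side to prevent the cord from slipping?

Capstan equation at impending slip: T_tight/T_slack = e^{μβ}.
β = 207.5° = 3.622 rad; e^{μβ} = e^{0.2×3.622} = 2.063.
T_slack = T_tight / e^{μβ} = 2760 / 2.063 = 1340 N.

T_min ≈ 1340 N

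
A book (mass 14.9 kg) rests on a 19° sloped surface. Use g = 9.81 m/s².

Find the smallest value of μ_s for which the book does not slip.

μ_s,min ≈ 0.344

At the slip threshold m g sin θ = μ_s m g cos θ, so μ_s,min = tan θ.
μ_s,min = tan 19° = 0.344.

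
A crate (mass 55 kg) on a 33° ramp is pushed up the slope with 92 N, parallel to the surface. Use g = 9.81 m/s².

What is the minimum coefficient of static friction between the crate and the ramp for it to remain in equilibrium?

μ_s,min ≈ 0.446

N = m g cos θ = 452.5 N.
Friction must make up the shortfall along the incline: f = m g sin θ − P = 293.9 − 92 = 201.9 N.
At the threshold f = μ_s N, so μ_s,min = 201.9/452.5 = 0.446.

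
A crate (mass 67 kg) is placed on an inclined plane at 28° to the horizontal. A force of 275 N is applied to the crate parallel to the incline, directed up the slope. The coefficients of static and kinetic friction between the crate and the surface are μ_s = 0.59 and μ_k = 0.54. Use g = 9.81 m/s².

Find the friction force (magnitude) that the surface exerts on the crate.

f ≈ 33.6 N (up the incline)

Normal force: N = m g cos θ = 67 × 9.81 × cos 28° = 580.3 N.
The friction needed for equilibrium is m g sin θ − P = 308.6 − 275 = 33.57 N, measured positive up-slope.
Maximum static friction available: μ_s N = 0.59 × 580.3 = 342.4 N.
Since |33.57| ≤ 342.4 N, static friction is sufficient; f equals the required value, not μ_s N.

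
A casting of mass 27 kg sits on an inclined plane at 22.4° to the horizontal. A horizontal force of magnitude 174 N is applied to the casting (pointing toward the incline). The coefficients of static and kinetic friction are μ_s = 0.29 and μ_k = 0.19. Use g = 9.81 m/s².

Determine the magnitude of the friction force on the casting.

Resolve perpendicular to the incline: N = m g cos θ + P sin θ = 27×9.81×cos 22.4° + 174×sin 22.4° = 311.2 N.
Parallel to the incline: P cos θ − m g sin θ = 160.9 − 100.9 = 59.94 N; the friction needed to balance this is 59.94 N acting down the slope.
Maximum static friction: μ_s N = 0.29 × 311.2 = 90.25 N.
|f_req| = 59.94 ≤ 90.25 N → the casting is in equilibrium; friction equals the required value.

f ≈ 59.9 N (down the incline)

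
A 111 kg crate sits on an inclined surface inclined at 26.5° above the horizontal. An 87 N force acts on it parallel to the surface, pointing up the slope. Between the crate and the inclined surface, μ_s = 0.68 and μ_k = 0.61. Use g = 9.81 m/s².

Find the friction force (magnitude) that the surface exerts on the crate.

Perpendicular to the surface, N = m g cos θ = 111·9.81·cos 26.5° = 974.5 N.
For equilibrium along the incline the friction force must supply f = m g sin θ − P = 485.9 − 87 = 398.9 N (positive meaning up-slope).
The static-friction ceiling is μ_s N = 0.68 × 974.5 = 662.7 N.
Since |398.9| ≤ 662.7 N, no slip — friction simply equals what equilibrium demands.

f ≈ 399 N (up the incline)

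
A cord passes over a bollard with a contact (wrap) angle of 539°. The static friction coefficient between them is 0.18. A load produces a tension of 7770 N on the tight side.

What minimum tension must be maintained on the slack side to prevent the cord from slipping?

T_min ≈ 1430 N

Capstan equation at impending slip: T_tight/T_slack = e^{μβ}.
β = 539° = 9.407 rad; e^{μβ} = e^{0.18×9.407} = 5.437.
T_slack = T_tight / e^{μβ} = 7770 / 5.437 = 1430 N.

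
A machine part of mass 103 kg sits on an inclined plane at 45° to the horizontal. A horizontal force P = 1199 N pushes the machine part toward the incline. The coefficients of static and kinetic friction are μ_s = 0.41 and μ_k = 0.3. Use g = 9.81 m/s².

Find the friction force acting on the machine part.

f ≈ 133 N (down the incline)

The horizontal push has a component P sin θ into the surface, so N = m g cos θ + P sin θ = 714.5 + 847.8 = 1562 N.
Along the incline, the net driving force (taking up-slope positive) is P cos θ − m g sin θ = 847.8 − 714.5 = 133.3 N, so equilibrium requires friction f = -133.3 N (down-slope).
Maximum static friction: μ_s N = 0.41 × 1562 = 640.5 N.
|f_req| = 133.3 ≤ 640.5 N → the machine part is in equilibrium; friction equals the required value.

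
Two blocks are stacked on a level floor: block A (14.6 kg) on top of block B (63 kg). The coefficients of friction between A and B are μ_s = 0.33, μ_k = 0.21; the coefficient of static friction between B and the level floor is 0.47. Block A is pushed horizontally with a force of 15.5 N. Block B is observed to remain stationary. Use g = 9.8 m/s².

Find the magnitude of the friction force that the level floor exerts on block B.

Normal force at the A–B interface: N₁ = m_A g = 143.1 N.
So the A–B interface can sustain at most μ_s N₁ = 47.22 N of static friction.
P = 15.5 N is within that limit, so A and B move together (both at rest); the A–B friction is simply f₁ = P = 15.5 N.
By Newton's third law B feels 15.5 N forward from A. With B stationary, the floor's static friction on B balances it: f₂ = 15.5 N (well within μ_s(m_A+m_B)g = 357.4 N).

f ≈ 15.5 N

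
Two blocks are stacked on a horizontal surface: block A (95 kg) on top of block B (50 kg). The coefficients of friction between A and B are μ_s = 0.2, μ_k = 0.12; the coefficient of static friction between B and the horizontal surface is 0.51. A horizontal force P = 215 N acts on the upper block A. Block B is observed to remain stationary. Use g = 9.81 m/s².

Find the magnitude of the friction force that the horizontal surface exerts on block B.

The normal force B exerts on A is simply A's weight, N₁ = 932 N.
Maximum static friction on A from B: μ_s N₁ = 0.2×932 = 186.4 N.
Since P = 215 N > 186.4 N, A slides on B; the A–B friction is kinetic: f₁ = μ_k N₁ = 0.12×932 = 112 N.
By Newton's third law B feels 112 N forward from A. With B stationary, the floor's static friction on B balances it: f₂ = 112 N (well within μ_s(m_A+m_B)g = 725.4 N).

f ≈ 112 N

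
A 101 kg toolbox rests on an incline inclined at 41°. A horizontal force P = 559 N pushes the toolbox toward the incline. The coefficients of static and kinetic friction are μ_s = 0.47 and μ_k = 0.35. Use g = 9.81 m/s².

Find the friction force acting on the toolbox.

f ≈ 228 N (up the incline)

Resolve perpendicular to the incline: N = m g cos θ + P sin θ = 101×9.81×cos 41° + 559×sin 41° = 1115 N.
Parallel to the incline: P cos θ − m g sin θ = 421.9 − 650 = -228.1 N; the friction needed to balance this is 228.1 N acting up the slope.
Maximum static friction: μ_s N = 0.47 × 1115 = 523.8 N.
Since 228.1 N is within the 523.8 N limit, the toolbox stays put and friction is exactly 228 N.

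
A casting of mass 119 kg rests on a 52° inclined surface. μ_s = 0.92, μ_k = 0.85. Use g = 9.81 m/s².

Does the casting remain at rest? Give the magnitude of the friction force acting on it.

f ≈ 611 N

N = m g cos θ = 719 N.
Down-slope weight component: m g sin θ = 920 N.
μ_s N = 661 N.
920 > 661 N, so it slides; kinetic friction f = μ_k N = 0.85×719 = 611 N.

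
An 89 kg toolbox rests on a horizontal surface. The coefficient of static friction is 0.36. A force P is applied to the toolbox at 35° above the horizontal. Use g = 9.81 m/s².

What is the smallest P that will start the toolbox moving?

P ≈ 306 N

N = m g − P sin α (the pull lifts the toolbox).
At impending slip, P cos α = μ_s N = μ_s (m g − P sin α).
Solving: P (cos α + μ_s sin α) = μ_s m g → P = 0.36×873/(cos 35° + 0.36 sin 35°) = 314/1.026 = 306 N.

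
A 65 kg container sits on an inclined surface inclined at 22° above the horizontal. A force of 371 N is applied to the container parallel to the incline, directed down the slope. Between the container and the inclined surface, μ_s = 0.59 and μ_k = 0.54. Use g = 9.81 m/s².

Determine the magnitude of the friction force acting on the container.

f ≈ 319 N (up the incline)

Normal force: N = m g cos θ = 65 × 9.81 × cos 22° = 591.2 N.
For equilibrium along the incline the friction force must supply f = m g sin θ + P = 238.9 + 371 = 609.9 N (positive meaning up-slope).
Static friction can supply at most μ_s N = 348.8 N.
Since |609.9| > 348.8 N, static friction cannot hold it; the container slides down the incline and kinetic friction applies: f = μ_k N = 0.54 × 591.2 = 319 N.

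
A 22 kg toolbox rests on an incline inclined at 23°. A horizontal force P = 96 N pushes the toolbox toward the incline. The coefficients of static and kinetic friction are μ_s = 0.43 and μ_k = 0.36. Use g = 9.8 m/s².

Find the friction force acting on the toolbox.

Normal direction: N = m g cos θ + P sin θ = 236 N.
Along the incline, the net driving force (taking up-slope positive) is P cos θ − m g sin θ = 88.37 − 84.24 = 4.127 N, so equilibrium requires friction f = -4.127 N (down-slope).
Maximum static friction: μ_s N = 0.43 × 236 = 101.5 N.
|f_req| = 4.127 ≤ 101.5 N → the toolbox is in equilibrium; friction equals the required value.

f ≈ 4.13 N (down the incline)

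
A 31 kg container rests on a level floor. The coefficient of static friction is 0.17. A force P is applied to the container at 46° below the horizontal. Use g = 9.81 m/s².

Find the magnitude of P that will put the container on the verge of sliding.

P ≈ 90.3 N

N = m g + P sin α (the push presses the container into the level floor).
At impending slip, P cos α = μ_s N = μ_s (m g + P sin α).
Solving: P (cos α − μ_s sin α) = μ_s m g → P = 0.17×304/(cos 46° − 0.17 sin 46°) = 51.7/0.5724 = 90.3 N.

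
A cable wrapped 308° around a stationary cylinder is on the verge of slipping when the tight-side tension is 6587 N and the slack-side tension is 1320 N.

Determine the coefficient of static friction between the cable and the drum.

T₂/T₁ = e^{μβ} → μ = ln(T₂/T₁)/β.
β = 308° = 5.376 rad.
μ = ln(6587/1320)/5.376 = ln(4.99)/5.376 = 0.299.

μ ≈ 0.299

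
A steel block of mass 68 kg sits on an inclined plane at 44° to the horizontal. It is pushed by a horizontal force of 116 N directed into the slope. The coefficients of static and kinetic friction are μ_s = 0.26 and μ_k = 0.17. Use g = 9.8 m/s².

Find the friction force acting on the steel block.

The horizontal push has a component P sin θ into the surface, so N = m g cos θ + P sin θ = 479.4 + 80.58 = 559.9 N.
Parallel to the incline: P cos θ − m g sin θ = 83.44 − 462.9 = -379.5 N; the friction needed to balance this is 379.5 N acting up the slope.
Maximum static friction: μ_s N = 0.26 × 559.9 = 145.6 N.
|f_req| = 379.5 > 145.6 N → the steel block slides down the incline; f = μ_k N = 0.17 × 559.9 = 95.2 N.

f ≈ 95.2 N (up the incline)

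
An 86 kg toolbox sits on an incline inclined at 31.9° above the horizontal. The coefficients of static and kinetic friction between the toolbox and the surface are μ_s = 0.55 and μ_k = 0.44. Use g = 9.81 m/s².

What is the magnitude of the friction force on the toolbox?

The normal reaction is N = m g cos θ = 716.2 N.
For equilibrium along the incline, friction must balance the weight component: f = m g sin θ = 445.8 N up the slope.
The static-friction ceiling is μ_s N = 0.55 × 716.2 = 393.9 N.
Since |445.8| > 393.9 N, static friction cannot hold it; the toolbox slides down the incline and kinetic friction applies: f = μ_k N = 0.44 × 716.2 = 315 N.

f ≈ 315 N (up the incline)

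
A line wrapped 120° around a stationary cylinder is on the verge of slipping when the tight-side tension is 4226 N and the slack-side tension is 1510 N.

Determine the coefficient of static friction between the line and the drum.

μ ≈ 0.491

T₂/T₁ = e^{μβ} → μ = ln(T₂/T₁)/β.
β = 120° = 2.094 rad.
μ = ln(4226/1510)/2.094 = ln(2.799)/2.094 = 0.491.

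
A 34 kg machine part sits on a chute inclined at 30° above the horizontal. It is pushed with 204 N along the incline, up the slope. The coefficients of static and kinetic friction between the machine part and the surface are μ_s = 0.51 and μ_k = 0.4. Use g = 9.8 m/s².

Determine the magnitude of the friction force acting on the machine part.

Perpendicular to the surface, N = m g cos θ = 34·9.8·cos 30° = 288.6 N.
Parallel to the incline, ΣF = 0 gives f = m g sin θ − P = 166.6 − 204 = -37.4 N (up-slope positive).
The static-friction ceiling is μ_s N = 0.51 × 288.6 = 147.2 N.
Since |-37.4| ≤ 147.2 N, the machine part remains in static equilibrium and friction takes exactly the required value.

f ≈ 37.4 N (down the incline)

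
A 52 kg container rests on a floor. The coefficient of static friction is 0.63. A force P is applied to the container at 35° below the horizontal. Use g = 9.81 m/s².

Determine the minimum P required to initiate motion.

P ≈ 702 N

N = m g + P sin α (the push presses the container into the floor).
At impending slip, P cos α = μ_s N = μ_s (m g + P sin α).
Solving: P (cos α − μ_s sin α) = μ_s m g → P = 0.63×510/(cos 35° − 0.63 sin 35°) = 321/0.4578 = 702 N.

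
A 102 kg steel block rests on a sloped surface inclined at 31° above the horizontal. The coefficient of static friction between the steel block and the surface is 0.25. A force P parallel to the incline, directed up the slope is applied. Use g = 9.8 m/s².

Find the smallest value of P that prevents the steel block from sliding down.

The steel block tends to slide down (tan θ > μ_s), so at the point of impending slip friction acts up-slope at its limit: f = μ_s N.
P is parallel to the surface, so N = m g cos θ = 857 N.
Along the incline: P + μ_s N = m g sin θ, so P = 515 − 0.25×857 = 301 N.

P_min ≈ 301 N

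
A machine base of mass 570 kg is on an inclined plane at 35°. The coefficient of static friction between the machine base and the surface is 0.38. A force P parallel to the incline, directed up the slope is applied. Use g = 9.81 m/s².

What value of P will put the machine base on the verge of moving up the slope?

At impending motion up the slope, friction acts down-slope at its limit: f = μ_s N.
P is parallel to the surface, so N = m g cos θ = 4580 N.
Along the incline: P = m g sin θ + μ_s N = 3210 + 0.38×4580 = 4950 N.

P ≈ 4950 N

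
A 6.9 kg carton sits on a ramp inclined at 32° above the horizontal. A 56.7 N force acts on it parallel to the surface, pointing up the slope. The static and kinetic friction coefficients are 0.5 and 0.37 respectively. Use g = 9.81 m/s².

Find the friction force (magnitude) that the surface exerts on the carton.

f ≈ 20.8 N (down the incline)

Perpendicular to the surface, N = m g cos θ = 6.9·9.81·cos 32° = 57.4 N.
For equilibrium along the incline the friction force must supply f = m g sin θ − P = 35.87 − 56.7 = -20.83 N (positive meaning up-slope).
The static-friction ceiling is μ_s N = 0.5 × 57.4 = 28.7 N.
Since |-20.83| ≤ 28.7 N, no slip — friction simply equals what equilibrium demands.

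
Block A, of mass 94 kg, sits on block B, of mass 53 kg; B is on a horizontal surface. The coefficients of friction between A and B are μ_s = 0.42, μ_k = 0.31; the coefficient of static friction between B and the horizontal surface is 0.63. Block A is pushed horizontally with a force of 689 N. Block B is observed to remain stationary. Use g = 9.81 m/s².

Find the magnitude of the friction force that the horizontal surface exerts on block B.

f ≈ 286 N

The normal force B exerts on A is simply A's weight, N₁ = 922.1 N.
So the A–B interface can sustain at most μ_s N₁ = 387.3 N of static friction.
P = 689 N exceeds that limit, so A slips over B and the interface friction becomes kinetic: f₁ = μ_k N₁ = 0.31×922.1 = 286 N.
B experiences an equal 286 N forward from A (third law). B is in equilibrium, so the floor supplies f₂ = 286 N of static friction (limit μ_s(m_A+m_B)g = 908.5 N, not exceeded).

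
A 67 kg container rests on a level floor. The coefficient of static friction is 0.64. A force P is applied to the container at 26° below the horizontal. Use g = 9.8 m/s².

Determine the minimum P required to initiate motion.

P ≈ 680 N

N = m g + P sin α (the push presses the container into the level floor).
At impending slip, P cos α = μ_s N = μ_s (m g + P sin α).
Solving: P (cos α − μ_s sin α) = μ_s m g → P = 0.64×657/(cos 26° − 0.64 sin 26°) = 420/0.6182 = 680 N.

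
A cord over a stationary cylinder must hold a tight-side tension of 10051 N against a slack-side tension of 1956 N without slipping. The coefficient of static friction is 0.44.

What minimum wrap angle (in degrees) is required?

T₂/T₁ = e^{μβ} → β = ln(T₂/T₁)/μ.
β = ln(10051/1956)/0.44 = 1.637/0.44 = 3.72 rad.
In degrees: β = 3.72 × 180/π = 213°.

β_min ≈ 213°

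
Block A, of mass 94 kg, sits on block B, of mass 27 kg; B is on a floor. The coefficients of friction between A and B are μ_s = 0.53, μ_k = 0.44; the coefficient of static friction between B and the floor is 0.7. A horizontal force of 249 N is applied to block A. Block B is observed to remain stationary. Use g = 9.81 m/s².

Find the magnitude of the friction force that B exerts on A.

Between the blocks, N₁ = m_A g = 922.1 N.
Maximum static friction on A from B: μ_s N₁ = 0.53×922.1 = 488.7 N.
Since P = 249 N ≤ 488.7 N, A does not slip on B; friction on A equals P = 249 N.
B experiences an equal 249 N forward from A (third law). B is in equilibrium, so the floor supplies f₂ = 249 N of static friction (limit μ_s(m_A+m_B)g = 830.9 N, not exceeded).

f ≈ 249 N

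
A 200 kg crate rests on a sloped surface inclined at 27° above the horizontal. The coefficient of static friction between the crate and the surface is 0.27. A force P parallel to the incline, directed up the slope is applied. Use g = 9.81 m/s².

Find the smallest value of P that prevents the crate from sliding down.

P_min ≈ 419 N

The crate tends to slide down (tan θ > μ_s), so at the point of impending slip friction acts up-slope at its limit: f = μ_s N.
P is parallel to the surface, so N = m g cos θ = 1750 N.
Along the incline: P + μ_s N = m g sin θ, so P = 891 − 0.27×1750 = 419 N.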